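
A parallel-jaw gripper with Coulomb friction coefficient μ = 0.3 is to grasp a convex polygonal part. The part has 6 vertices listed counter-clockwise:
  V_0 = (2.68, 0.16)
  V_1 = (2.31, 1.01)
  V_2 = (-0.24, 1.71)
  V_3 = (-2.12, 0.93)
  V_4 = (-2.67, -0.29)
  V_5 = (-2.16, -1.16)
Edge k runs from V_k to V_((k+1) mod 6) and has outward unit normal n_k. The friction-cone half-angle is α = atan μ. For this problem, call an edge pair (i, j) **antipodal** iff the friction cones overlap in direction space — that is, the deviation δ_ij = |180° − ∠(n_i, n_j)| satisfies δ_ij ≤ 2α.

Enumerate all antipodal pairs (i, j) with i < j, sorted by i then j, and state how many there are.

α = atan 0.3 = 16.70°;  2α = 33.40°
n_0 = (+0.9169, +0.3991)
n_1 = (+0.2647, +0.9643)
n_2 = (-0.3832, +0.9237)
n_3 = (-0.9116, +0.4110)
n_4 = (-0.8627, -0.5057)
n_5 = (+0.2631, -0.9648)
  (0,1): δ = 128.87°  ·
  (0,2): δ = 90.99°  ·
  (0,3): δ = 47.79°  ·
  (0,4): δ = 6.86°  ✓
  (0,5): δ = 81.73°  ·
  (1,2): δ = 142.12°  ·
  (1,3): δ = 98.92°  ·
  (1,4): δ = 44.27°  ·
  (1,5): δ = 30.61°  ✓
  (2,3): δ = 136.80°  ·
  (2,4): δ = 82.15°  ·
  (2,5): δ = 7.28°  ✓
  (3,4): δ = 125.35°  ·
  (3,5): δ = 50.48°  ·
  (4,5): δ = 105.12°  ·
antipodal pairs: 3

count = 3; pairs: (0,4), (1,5), (2,5)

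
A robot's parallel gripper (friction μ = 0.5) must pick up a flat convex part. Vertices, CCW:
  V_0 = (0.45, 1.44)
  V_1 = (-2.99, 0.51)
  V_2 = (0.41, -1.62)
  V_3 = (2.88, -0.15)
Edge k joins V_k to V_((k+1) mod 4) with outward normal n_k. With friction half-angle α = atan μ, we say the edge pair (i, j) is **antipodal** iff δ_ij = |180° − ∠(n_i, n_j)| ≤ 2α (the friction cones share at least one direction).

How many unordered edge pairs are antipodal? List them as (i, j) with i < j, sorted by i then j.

α = atan 0.5 = 26.57°;  2α = 53.13°
n_0 = (-0.2610, +0.9653)
n_1 = (-0.5309, -0.8474)
n_2 = (+0.5114, -0.8593)
n_3 = (+0.5475, +0.8368)
  (0,1): δ = 47.19°  ✓
  (0,2): δ = 15.63°  ✓
  (0,3): δ = 131.67°  ·
  (1,2): δ = 117.18°  ·
  (1,3): δ = 1.13°  ✓
  (2,3): δ = 63.96°  ·
antipodal pairs: 3

count = 3; pairs: (0,1), (0,2), (1,3)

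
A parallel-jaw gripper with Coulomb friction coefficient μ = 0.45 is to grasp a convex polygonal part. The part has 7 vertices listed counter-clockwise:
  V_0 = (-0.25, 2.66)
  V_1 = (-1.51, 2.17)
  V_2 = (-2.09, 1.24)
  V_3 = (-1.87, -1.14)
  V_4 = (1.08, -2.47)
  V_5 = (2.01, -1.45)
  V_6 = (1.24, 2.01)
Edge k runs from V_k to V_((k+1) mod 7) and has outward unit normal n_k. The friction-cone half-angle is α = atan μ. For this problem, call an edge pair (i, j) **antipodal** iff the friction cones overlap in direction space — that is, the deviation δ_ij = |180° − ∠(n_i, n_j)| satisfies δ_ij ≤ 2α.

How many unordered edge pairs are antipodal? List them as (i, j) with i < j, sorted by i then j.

count = 7; pairs: (0,3), (0,4), (1,4), (1,5), (2,4), (2,5), (3,6)

α = atan 0.45 = 24.23°;  2α = 48.46°
n_0 = (-0.3624, +0.9320)
n_1 = (-0.8485, +0.5292)
n_2 = (-0.9958, -0.0920)
n_3 = (-0.4110, -0.9116)
n_4 = (+0.7390, -0.6738)
n_5 = (+0.9761, +0.2172)
n_6 = (+0.3999, +0.9166)
  (0,1): δ = 143.20°  ·
  (0,2): δ = 105.97°  ·
  (0,3): δ = 45.52°  ✓
  (0,4): δ = 26.39°  ✓
  (0,5): δ = 81.30°  ·
  (0,6): δ = 135.18°  ·
  (1,2): δ = 142.77°  ·
  (1,3): δ = 82.32°  ·
  (1,4): δ = 10.41°  ✓
  (1,5): δ = 44.50°  ✓
  (1,6): δ = 98.38°  ·
  (2,3): δ = 119.55°  ·
  (2,4): δ = 47.64°  ✓
  (2,5): δ = 7.27°  ✓
  (2,6): δ = 61.15°  ·
  (3,4): δ = 108.09°  ·
  (3,5): δ = 53.19°  ·
  (3,6): δ = 0.70°  ✓
  (4,5): δ = 125.10°  ·
  (4,6): δ = 71.21°  ·
  (5,6): δ = 126.12°  ·
antipodal pairs: 7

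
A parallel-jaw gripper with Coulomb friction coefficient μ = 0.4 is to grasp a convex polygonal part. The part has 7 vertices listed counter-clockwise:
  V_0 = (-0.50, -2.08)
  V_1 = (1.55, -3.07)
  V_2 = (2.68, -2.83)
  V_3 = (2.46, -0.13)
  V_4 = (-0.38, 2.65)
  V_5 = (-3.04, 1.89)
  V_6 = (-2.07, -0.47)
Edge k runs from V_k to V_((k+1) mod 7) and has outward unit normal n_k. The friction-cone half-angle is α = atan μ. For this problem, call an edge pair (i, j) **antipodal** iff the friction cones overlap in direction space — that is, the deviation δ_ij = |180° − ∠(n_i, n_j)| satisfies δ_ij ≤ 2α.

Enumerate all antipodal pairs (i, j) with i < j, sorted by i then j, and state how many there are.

α = atan 0.4 = 21.80°;  2α = 43.60°
n_0 = (-0.4349, -0.9005)
n_1 = (+0.2078, -0.9782)
n_2 = (+0.9967, +0.0812)
n_3 = (+0.6995, +0.7146)
n_4 = (-0.2747, +0.9615)
n_5 = (-0.9249, -0.3802)
n_6 = (-0.7159, -0.6982)
  (0,1): δ = 142.23°  ·
  (0,2): δ = 59.56°  ·
  (0,3): δ = 18.61°  ✓
  (0,4): δ = 41.72°  ✓
  (0,5): δ = 138.12°  ·
  (0,6): δ = 160.06°  ·
  (1,2): δ = 97.33°  ·
  (1,3): δ = 56.38°  ·
  (1,4): δ = 3.95°  ✓
  (1,5): δ = 100.35°  ·
  (1,6): δ = 122.29°  ·
  (2,3): δ = 139.05°  ·
  (2,4): δ = 78.71°  ·
  (2,5): δ = 17.69°  ✓
  (2,6): δ = 39.62°  ✓
  (3,4): δ = 119.67°  ·
  (3,5): δ = 23.27°  ✓
  (3,6): δ = 1.33°  ✓
  (4,5): δ = 83.60°  ·
  (4,6): δ = 61.67°  ·
  (5,6): δ = 158.06°  ·
antipodal pairs: 7

count = 7; pairs: (0,3), (0,4), (1,4), (2,5), (2,6), (3,5), (3,6)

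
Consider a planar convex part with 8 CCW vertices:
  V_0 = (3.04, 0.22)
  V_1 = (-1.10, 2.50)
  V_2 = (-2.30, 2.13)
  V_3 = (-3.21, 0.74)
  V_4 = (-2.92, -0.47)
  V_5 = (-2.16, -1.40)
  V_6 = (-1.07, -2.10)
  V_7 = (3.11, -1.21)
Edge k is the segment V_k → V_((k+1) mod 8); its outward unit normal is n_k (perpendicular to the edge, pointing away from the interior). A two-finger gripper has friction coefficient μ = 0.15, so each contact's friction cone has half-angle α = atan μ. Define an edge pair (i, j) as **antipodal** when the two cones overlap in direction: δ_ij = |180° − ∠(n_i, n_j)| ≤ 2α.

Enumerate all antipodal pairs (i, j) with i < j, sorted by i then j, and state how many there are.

α = atan 0.15 = 8.53°;  2α = 17.06°
n_0 = (+0.4824, +0.8759)
n_1 = (-0.2946, +0.9556)
n_2 = (-0.8367, +0.5477)
n_3 = (-0.9725, -0.2331)
n_4 = (-0.7743, -0.6328)
n_5 = (-0.5404, -0.8414)
n_6 = (+0.2083, -0.9781)
n_7 = (+0.9988, +0.0489)
  (0,1): δ = 134.02°  ·
  (0,2): δ = 94.37°  ·
  (0,3): δ = 47.68°  ·
  (0,4): δ = 21.90°  ·
  (0,5): δ = 3.87°  ✓
  (0,6): δ = 40.86°  ·
  (0,7): δ = 121.65°  ·
  (1,2): δ = 140.35°  ·
  (1,3): δ = 93.66°  ·
  (1,4): δ = 67.88°  ·
  (1,5): δ = 49.84°  ·
  (1,6): δ = 5.12°  ✓
  (1,7): δ = 75.67°  ·
  (2,3): δ = 133.31°  ·
  (2,4): δ = 107.53°  ·
  (2,5): δ = 89.50°  ·
  (2,6): δ = 44.77°  ·
  (2,7): δ = 36.01°  ·
  (3,4): δ = 154.22°  ·
  (3,5): δ = 136.19°  ·
  (3,6): δ = 91.46°  ·
  (3,7): δ = 10.68°  ✓
  (4,5): δ = 161.96°  ·
  (4,6): δ = 117.24°  ·
  (4,7): δ = 36.45°  ·
  (5,6): δ = 135.27°  ·
  (5,7): δ = 54.49°  ·
  (6,7): δ = 99.22°  ·
antipodal pairs: 3

count = 3; pairs: (0,5), (1,6), (3,7)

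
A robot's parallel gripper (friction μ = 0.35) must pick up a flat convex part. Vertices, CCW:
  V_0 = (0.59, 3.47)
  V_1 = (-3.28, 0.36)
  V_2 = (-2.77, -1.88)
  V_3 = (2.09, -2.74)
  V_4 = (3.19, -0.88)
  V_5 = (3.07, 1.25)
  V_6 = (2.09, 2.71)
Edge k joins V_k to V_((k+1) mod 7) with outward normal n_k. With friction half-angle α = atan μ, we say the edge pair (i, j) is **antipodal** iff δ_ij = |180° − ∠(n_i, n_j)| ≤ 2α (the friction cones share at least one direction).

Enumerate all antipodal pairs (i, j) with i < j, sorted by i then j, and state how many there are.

count = 4; pairs: (0,3), (1,4), (1,5), (2,6)

α = atan 0.35 = 19.29°;  2α = 38.58°
n_0 = (-0.6264, +0.7795)
n_1 = (-0.9750, -0.2220)
n_2 = (-0.1742, -0.9847)
n_3 = (+0.8607, -0.5090)
n_4 = (+0.9984, +0.0562)
n_5 = (+0.8303, +0.5573)
n_6 = (+0.4520, +0.8920)
  (0,1): δ = 115.96°  ·
  (0,2): δ = 48.82°  ·
  (0,3): δ = 20.61°  ✓
  (0,4): δ = 54.44°  ·
  (0,5): δ = 85.08°  ·
  (0,6): δ = 114.34°  ·
  (1,2): δ = 112.86°  ·
  (1,3): δ = 43.43°  ·
  (1,4): δ = 9.60°  ✓
  (1,5): δ = 21.04°  ✓
  (1,6): δ = 50.30°  ·
  (2,3): δ = 110.57°  ·
  (2,4): δ = 76.74°  ·
  (2,5): δ = 46.09°  ·
  (2,6): δ = 16.83°  ✓
  (3,4): δ = 146.18°  ·
  (3,5): δ = 115.53°  ·
  (3,6): δ = 86.27°  ·
  (4,5): δ = 149.35°  ·
  (4,6): δ = 120.09°  ·
  (5,6): δ = 150.74°  ·
antipodal pairs: 4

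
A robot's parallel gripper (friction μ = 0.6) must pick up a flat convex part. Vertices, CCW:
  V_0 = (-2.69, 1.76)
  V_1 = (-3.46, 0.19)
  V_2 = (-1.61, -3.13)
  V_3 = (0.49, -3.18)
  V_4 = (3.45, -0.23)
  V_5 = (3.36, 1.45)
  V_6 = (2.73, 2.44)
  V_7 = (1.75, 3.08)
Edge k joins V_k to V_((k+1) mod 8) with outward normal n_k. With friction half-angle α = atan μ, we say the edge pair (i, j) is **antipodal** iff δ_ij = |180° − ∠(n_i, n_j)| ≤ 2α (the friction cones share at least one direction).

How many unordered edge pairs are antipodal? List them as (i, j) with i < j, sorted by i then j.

α = atan 0.6 = 30.96°;  2α = 61.93°
n_0 = (-0.8978, +0.4403)
n_1 = (-0.8735, -0.4868)
n_2 = (-0.0238, -0.9997)
n_3 = (+0.7059, -0.7083)
n_4 = (+0.9986, +0.0535)
n_5 = (+0.8437, +0.5369)
n_6 = (+0.5468, +0.8373)
n_7 = (-0.2850, +0.9585)
  (0,1): δ = 124.75°  ·
  (0,2): δ = 65.24°  ·
  (0,3): δ = 18.97°  ✓
  (0,4): δ = 29.19°  ✓
  (0,5): δ = 58.60°  ✓
  (0,6): δ = 82.98°  ·
  (0,7): δ = 132.68°  ·
  (1,2): δ = 120.49°  ·
  (1,3): δ = 74.22°  ·
  (1,4): δ = 26.06°  ✓
  (1,5): δ = 3.34°  ✓
  (1,6): δ = 27.73°  ✓
  (1,7): δ = 77.43°  ·
  (2,3): δ = 133.73°  ·
  (2,4): δ = 85.57°  ·
  (2,5): δ = 56.16°  ✓
  (2,6): δ = 31.78°  ✓
  (2,7): δ = 17.92°  ✓
  (3,4): δ = 131.84°  ·
  (3,5): δ = 102.43°  ·
  (3,6): δ = 78.05°  ·
  (3,7): δ = 28.35°  ✓
  (4,5): δ = 150.60°  ·
  (4,6): δ = 126.21°  ·
  (4,7): δ = 76.51°  ·
  (5,6): δ = 155.62°  ·
  (5,7): δ = 105.91°  ·
  (6,7): δ = 130.30°  ·
antipodal pairs: 10

count = 10; pairs: (0,3), (0,4), (0,5), (1,4), (1,5), (1,6), (2,5), (2,6), (2,7), (3,7)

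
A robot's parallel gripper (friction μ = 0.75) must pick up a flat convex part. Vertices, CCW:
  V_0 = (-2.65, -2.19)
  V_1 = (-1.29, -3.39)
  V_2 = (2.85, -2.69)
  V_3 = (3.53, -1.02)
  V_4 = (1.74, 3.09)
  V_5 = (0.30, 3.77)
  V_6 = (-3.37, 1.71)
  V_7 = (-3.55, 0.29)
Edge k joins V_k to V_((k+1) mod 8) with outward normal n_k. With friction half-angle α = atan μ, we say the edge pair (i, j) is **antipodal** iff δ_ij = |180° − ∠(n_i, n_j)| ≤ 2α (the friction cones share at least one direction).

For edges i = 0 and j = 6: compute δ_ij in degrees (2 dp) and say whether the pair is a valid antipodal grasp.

δ = 124.20°, invalid

α = atan 0.75 = 36.87°;  2α = 73.74°
edge 0: e_0 = (+1.36, -1.20);  n_0 = (-0.6616, -0.7498)
edge 6: e_6 = (-0.18, -1.42);  n_6 = (-0.9921, +0.1258)
∠(n_0, n_6) = 55.80°
δ = |180° − 55.80°| = 124.20°
124.20° > 2α = 73.74°  →  invalid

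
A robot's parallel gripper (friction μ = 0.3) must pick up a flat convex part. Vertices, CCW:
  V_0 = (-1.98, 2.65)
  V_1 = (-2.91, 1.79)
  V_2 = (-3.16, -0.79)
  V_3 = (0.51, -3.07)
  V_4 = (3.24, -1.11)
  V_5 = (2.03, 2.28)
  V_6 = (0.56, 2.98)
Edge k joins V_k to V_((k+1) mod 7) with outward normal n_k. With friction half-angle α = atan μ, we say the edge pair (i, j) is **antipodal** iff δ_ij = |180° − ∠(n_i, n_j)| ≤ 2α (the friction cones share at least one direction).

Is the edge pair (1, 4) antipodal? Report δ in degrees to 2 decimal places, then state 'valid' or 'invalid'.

δ = 25.18°, valid

α = atan 0.3 = 16.70°;  2α = 33.40°
edge 1: e_1 = (-0.25, -2.58);  n_1 = (-0.9953, +0.0964)
edge 4: e_4 = (-1.21, +3.39);  n_4 = (+0.9418, +0.3362)
∠(n_1, n_4) = 154.82°
δ = |180° − 154.82°| = 25.18°
25.18° ≤ 2α = 33.40°  →  valid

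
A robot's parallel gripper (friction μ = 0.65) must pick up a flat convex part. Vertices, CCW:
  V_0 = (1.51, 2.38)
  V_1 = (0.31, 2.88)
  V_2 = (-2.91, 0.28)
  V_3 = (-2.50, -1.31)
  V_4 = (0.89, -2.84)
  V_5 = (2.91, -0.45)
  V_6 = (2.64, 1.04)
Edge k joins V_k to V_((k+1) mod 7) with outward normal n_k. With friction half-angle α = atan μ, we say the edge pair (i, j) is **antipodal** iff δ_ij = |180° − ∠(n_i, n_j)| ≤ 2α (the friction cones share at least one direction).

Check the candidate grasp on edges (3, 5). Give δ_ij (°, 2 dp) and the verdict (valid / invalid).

α = atan 0.65 = 33.02°;  2α = 66.05°
edge 3: e_3 = (+3.39, -1.53);  n_3 = (-0.4114, -0.9115)
edge 5: e_5 = (-0.27, +1.49);  n_5 = (+0.9840, +0.1783)
∠(n_3, n_5) = 124.56°
δ = |180° − 124.56°| = 55.44°
55.44° ≤ 2α = 66.05°  →  valid

δ = 55.44°, valid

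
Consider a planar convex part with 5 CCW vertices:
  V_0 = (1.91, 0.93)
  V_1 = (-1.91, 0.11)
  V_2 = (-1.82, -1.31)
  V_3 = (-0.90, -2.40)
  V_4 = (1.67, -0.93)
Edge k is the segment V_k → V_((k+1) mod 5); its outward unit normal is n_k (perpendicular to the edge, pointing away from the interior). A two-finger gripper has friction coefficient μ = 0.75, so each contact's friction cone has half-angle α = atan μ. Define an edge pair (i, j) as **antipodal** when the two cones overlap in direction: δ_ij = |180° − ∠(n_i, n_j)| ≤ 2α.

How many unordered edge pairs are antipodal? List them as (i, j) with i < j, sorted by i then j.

α = atan 0.75 = 36.87°;  2α = 73.74°
n_0 = (-0.2099, +0.9777)
n_1 = (-0.9980, -0.0633)
n_2 = (-0.7642, -0.6450)
n_3 = (+0.4965, -0.8680)
n_4 = (+0.9918, -0.1280)
  (0,1): δ = 98.49°  ·
  (0,2): δ = 61.95°  ✓
  (0,3): δ = 17.65°  ✓
  (0,4): δ = 70.53°  ✓
  (1,2): δ = 143.46°  ·
  (1,3): δ = 63.86°  ✓
  (1,4): δ = 10.98°  ✓
  (2,3): δ = 100.40°  ·
  (2,4): δ = 47.52°  ✓
  (3,4): δ = 127.12°  ·
antipodal pairs: 6

count = 6; pairs: (0,2), (0,3), (0,4), (1,3), (1,4), (2,4)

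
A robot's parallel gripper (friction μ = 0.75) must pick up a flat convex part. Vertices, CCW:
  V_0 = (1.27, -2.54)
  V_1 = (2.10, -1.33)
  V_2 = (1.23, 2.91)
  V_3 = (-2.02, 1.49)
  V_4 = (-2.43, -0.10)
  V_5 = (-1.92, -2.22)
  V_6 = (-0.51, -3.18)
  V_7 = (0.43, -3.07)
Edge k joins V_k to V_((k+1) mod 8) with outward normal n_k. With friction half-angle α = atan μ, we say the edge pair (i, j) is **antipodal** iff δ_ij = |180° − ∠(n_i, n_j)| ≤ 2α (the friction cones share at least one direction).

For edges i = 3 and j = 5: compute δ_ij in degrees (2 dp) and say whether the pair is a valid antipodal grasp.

δ = 109.79°, invalid

α = atan 0.75 = 36.87°;  2α = 73.74°
edge 3: e_3 = (-0.41, -1.59);  n_3 = (-0.9683, +0.2497)
edge 5: e_5 = (+1.41, -0.96);  n_5 = (-0.5628, -0.8266)
∠(n_3, n_5) = 70.21°
δ = |180° − 70.21°| = 109.79°
109.79° > 2α = 73.74°  →  invalid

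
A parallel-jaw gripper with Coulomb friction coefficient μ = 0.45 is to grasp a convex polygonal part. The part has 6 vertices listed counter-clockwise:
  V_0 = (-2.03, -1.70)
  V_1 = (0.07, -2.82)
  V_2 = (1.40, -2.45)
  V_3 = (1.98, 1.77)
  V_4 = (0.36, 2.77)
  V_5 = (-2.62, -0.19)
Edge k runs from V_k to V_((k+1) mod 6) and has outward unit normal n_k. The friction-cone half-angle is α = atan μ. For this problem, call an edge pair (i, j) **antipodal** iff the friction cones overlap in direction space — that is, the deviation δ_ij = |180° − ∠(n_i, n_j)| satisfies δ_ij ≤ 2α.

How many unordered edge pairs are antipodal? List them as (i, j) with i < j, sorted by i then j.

α = atan 0.45 = 24.23°;  2α = 48.46°
n_0 = (-0.4706, -0.8824)
n_1 = (+0.2680, -0.9634)
n_2 = (+0.9907, -0.1362)
n_3 = (+0.5253, +0.8509)
n_4 = (-0.7047, +0.7095)
n_5 = (-0.9314, -0.3639)
  (0,1): δ = 136.38°  ·
  (0,2): δ = 69.75°  ·
  (0,3): δ = 3.61°  ✓
  (0,4): δ = 72.88°  ·
  (0,5): δ = 139.41°  ·
  (1,2): δ = 113.37°  ·
  (1,3): δ = 47.23°  ✓
  (1,4): δ = 29.26°  ✓
  (1,5): δ = 95.80°  ·
  (2,3): δ = 113.86°  ·
  (2,4): δ = 37.37°  ✓
  (2,5): δ = 29.17°  ✓
  (3,4): δ = 103.51°  ·
  (3,5): δ = 36.97°  ✓
  (4,5): δ = 113.47°  ·
antipodal pairs: 6

count = 6; pairs: (0,3), (1,3), (1,4), (2,4), (2,5), (3,5)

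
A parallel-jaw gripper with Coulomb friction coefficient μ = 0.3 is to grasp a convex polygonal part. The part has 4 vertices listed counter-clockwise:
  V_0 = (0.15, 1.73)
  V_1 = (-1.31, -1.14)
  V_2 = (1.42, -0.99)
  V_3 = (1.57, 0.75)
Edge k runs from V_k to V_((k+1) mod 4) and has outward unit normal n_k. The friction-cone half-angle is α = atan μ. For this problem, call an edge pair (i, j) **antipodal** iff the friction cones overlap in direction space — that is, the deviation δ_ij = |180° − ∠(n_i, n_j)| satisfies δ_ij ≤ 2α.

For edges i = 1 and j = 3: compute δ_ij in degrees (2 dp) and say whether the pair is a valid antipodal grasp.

δ = 37.76°, invalid

α = atan 0.3 = 16.70°;  2α = 33.40°
edge 1: e_1 = (+2.73, +0.15);  n_1 = (+0.0549, -0.9985)
edge 3: e_3 = (-1.42, +0.98);  n_3 = (+0.5680, +0.8230)
∠(n_1, n_3) = 142.24°
δ = |180° − 142.24°| = 37.76°
37.76° > 2α = 33.40°  →  invalid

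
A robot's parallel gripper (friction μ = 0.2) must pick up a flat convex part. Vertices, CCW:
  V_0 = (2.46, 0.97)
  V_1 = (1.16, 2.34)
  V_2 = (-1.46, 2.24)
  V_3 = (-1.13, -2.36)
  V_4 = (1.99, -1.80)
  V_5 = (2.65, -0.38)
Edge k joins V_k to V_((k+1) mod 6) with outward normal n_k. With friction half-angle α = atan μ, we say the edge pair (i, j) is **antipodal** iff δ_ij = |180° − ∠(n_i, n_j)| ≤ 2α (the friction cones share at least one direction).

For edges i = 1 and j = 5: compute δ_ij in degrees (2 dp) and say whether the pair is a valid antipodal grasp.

α = atan 0.2 = 11.31°;  2α = 22.62°
edge 1: e_1 = (-2.62, -0.10);  n_1 = (-0.0381, +0.9993)
edge 5: e_5 = (-0.19, +1.35);  n_5 = (+0.9902, +0.1394)
∠(n_1, n_5) = 84.17°
δ = |180° − 84.17°| = 95.83°
95.83° > 2α = 22.62°  →  invalid

δ = 95.83°, invalid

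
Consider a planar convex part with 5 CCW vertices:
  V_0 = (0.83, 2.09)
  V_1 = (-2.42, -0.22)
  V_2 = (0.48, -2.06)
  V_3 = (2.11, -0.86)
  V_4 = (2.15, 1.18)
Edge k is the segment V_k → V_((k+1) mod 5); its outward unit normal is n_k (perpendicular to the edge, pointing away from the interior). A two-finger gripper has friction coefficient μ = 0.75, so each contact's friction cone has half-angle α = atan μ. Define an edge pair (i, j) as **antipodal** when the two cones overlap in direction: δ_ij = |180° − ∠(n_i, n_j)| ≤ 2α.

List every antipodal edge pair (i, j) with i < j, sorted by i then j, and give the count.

α = atan 0.75 = 36.87°;  2α = 73.74°
n_0 = (-0.5793, +0.8151)
n_1 = (-0.5357, -0.8444)
n_2 = (+0.5929, -0.8053)
n_3 = (+0.9998, -0.0196)
n_4 = (+0.5676, +0.8233)
  (0,1): δ = 67.80°  ✓
  (0,2): δ = 0.96°  ✓
  (0,3): δ = 53.47°  ✓
  (0,4): δ = 110.01°  ·
  (1,2): δ = 111.25°  ·
  (1,3): δ = 58.73°  ✓
  (1,4): δ = 2.19°  ✓
  (2,3): δ = 127.48°  ·
  (2,4): δ = 70.94°  ✓
  (3,4): δ = 123.46°  ·
antipodal pairs: 6

count = 6; pairs: (0,1), (0,2), (0,3), (1,3), (1,4), (2,4)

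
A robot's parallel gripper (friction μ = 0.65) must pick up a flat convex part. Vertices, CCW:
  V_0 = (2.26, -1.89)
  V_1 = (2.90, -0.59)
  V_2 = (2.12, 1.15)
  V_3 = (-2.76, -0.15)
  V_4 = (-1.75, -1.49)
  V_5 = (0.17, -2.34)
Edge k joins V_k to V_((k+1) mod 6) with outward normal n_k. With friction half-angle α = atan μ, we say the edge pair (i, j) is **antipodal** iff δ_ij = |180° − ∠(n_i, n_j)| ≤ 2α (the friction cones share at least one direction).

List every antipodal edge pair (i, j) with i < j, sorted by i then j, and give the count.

α = atan 0.65 = 33.02°;  2α = 66.05°
n_0 = (+0.8972, -0.4417)
n_1 = (+0.9125, +0.4091)
n_2 = (-0.2574, +0.9663)
n_3 = (-0.7986, -0.6019)
n_4 = (-0.4048, -0.9144)
n_5 = (+0.2105, -0.9776)
  (0,1): δ = 129.64°  ·
  (0,2): δ = 48.87°  ✓
  (0,3): δ = 63.22°  ✓
  (0,4): δ = 92.33°  ·
  (0,5): δ = 128.36°  ·
  (1,2): δ = 99.23°  ·
  (1,3): δ = 12.86°  ✓
  (1,4): δ = 41.98°  ✓
  (1,5): δ = 78.01°  ·
  (2,3): δ = 67.91°  ·
  (2,4): δ = 38.80°  ✓
  (2,5): δ = 2.77°  ✓
  (3,4): δ = 150.89°  ·
  (3,5): δ = 114.86°  ·
  (4,5): δ = 143.97°  ·
antipodal pairs: 6

count = 6; pairs: (0,2), (0,3), (1,3), (1,4), (2,4), (2,5)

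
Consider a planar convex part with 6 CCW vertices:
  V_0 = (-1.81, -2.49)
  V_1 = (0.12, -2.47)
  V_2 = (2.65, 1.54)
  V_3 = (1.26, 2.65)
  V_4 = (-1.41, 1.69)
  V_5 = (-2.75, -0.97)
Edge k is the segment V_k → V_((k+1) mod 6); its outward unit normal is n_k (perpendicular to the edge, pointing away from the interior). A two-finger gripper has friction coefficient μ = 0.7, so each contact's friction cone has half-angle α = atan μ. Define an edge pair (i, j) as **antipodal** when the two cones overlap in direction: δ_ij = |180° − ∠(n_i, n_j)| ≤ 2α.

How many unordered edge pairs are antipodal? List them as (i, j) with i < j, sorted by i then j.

count = 7; pairs: (0,2), (0,3), (0,4), (1,3), (1,4), (1,5), (2,5)

α = atan 0.7 = 34.99°;  2α = 69.98°
n_0 = (+0.0104, -0.9999)
n_1 = (+0.8457, -0.5336)
n_2 = (+0.6240, +0.7814)
n_3 = (-0.3383, +0.9410)
n_4 = (-0.8931, +0.4499)
n_5 = (-0.8505, -0.5260)
  (0,1): δ = 122.84°  ·
  (0,2): δ = 39.20°  ✓
  (0,3): δ = 19.18°  ✓
  (0,4): δ = 62.67°  ✓
  (0,5): δ = 121.14°  ·
  (1,2): δ = 96.36°  ·
  (1,3): δ = 37.98°  ✓
  (1,4): δ = 5.51°  ✓
  (1,5): δ = 63.98°  ✓
  (2,3): δ = 121.61°  ·
  (2,4): δ = 78.13°  ·
  (2,5): δ = 19.66°  ✓
  (3,4): δ = 136.51°  ·
  (3,5): δ = 78.04°  ·
  (4,5): δ = 121.53°  ·
antipodal pairs: 7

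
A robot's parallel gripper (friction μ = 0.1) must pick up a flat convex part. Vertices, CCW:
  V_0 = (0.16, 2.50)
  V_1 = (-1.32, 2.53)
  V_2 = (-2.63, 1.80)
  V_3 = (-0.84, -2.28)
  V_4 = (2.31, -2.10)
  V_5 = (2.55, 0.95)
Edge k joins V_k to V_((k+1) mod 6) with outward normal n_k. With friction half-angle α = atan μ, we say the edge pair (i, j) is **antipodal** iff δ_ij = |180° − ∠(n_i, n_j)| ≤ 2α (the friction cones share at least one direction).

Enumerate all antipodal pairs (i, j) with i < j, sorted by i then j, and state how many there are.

α = atan 0.1 = 5.71°;  2α = 11.42°
n_0 = (+0.0203, +0.9998)
n_1 = (-0.4868, +0.8735)
n_2 = (-0.9157, -0.4018)
n_3 = (+0.0570, -0.9984)
n_4 = (+0.9969, -0.0784)
n_5 = (+0.5441, +0.8390)
  (0,1): δ = 149.71°  ·
  (0,2): δ = 65.15°  ·
  (0,3): δ = 4.43°  ✓
  (0,4): δ = 86.66°  ·
  (0,5): δ = 148.20°  ·
  (1,2): δ = 95.44°  ·
  (1,3): δ = 25.86°  ·
  (1,4): δ = 56.37°  ·
  (1,5): δ = 117.91°  ·
  (2,3): δ = 110.42°  ·
  (2,4): δ = 28.19°  ·
  (2,5): δ = 33.35°  ·
  (3,4): δ = 97.77°  ·
  (3,5): δ = 36.24°  ·
  (4,5): δ = 118.47°  ·
antipodal pairs: 1

count = 1; pairs: (0,3)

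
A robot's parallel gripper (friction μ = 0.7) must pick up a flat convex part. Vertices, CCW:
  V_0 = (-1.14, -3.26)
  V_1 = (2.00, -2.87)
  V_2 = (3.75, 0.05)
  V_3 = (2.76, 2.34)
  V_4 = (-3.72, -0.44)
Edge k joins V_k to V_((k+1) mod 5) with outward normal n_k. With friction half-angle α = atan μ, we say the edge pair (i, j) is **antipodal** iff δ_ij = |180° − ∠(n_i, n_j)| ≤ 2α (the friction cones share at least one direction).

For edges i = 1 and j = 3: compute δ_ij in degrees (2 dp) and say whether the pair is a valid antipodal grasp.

α = atan 0.7 = 34.99°;  2α = 69.98°
edge 1: e_1 = (+1.75, +2.92);  n_1 = (+0.8578, -0.5141)
edge 3: e_3 = (-6.48, -2.78);  n_3 = (-0.3943, +0.9190)
∠(n_1, n_3) = 144.15°
δ = |180° − 144.15°| = 35.85°
35.85° ≤ 2α = 69.98°  →  valid

δ = 35.85°, valid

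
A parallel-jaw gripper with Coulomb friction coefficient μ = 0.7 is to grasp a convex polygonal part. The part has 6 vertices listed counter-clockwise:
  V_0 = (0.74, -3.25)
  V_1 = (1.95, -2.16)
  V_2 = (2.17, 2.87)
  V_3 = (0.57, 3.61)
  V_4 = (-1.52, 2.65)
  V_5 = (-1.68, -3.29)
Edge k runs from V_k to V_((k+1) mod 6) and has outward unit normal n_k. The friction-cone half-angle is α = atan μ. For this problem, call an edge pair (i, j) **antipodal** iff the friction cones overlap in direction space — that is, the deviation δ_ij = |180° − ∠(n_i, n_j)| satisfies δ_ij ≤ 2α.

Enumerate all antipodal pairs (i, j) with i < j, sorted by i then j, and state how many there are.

α = atan 0.7 = 34.99°;  2α = 69.98°
n_0 = (+0.6693, -0.7430)
n_1 = (+0.9990, -0.0437)
n_2 = (+0.4198, +0.9076)
n_3 = (-0.4174, +0.9087)
n_4 = (-0.9996, +0.0269)
n_5 = (+0.0165, -0.9999)
  (0,1): δ = 134.52°  ·
  (0,2): δ = 66.83°  ✓
  (0,3): δ = 17.34°  ✓
  (0,4): δ = 46.44°  ✓
  (0,5): δ = 138.93°  ·
  (1,2): δ = 112.32°  ·
  (1,3): δ = 62.82°  ✓
  (1,4): δ = 0.96°  ✓
  (1,5): δ = 93.45°  ·
  (2,3): δ = 130.51°  ·
  (2,4): δ = 66.72°  ✓
  (2,5): δ = 25.77°  ✓
  (3,4): δ = 116.21°  ·
  (3,5): δ = 23.72°  ✓
  (4,5): δ = 87.51°  ·
antipodal pairs: 8

count = 8; pairs: (0,2), (0,3), (0,4), (1,3), (1,4), (2,4), (2,5), (3,5)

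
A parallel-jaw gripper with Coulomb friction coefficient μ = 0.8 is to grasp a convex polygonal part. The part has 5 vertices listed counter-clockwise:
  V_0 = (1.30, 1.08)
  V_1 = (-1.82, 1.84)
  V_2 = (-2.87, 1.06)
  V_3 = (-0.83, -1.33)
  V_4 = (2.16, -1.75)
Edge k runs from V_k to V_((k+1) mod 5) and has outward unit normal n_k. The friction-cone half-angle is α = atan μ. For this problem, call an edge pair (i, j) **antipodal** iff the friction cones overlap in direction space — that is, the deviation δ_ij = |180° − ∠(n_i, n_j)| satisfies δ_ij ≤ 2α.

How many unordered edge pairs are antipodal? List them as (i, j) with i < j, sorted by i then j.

α = atan 0.8 = 38.66°;  2α = 77.32°
n_0 = (+0.2367, +0.9716)
n_1 = (-0.5963, +0.8027)
n_2 = (-0.7606, -0.6492)
n_3 = (-0.1391, -0.9903)
n_4 = (+0.9568, +0.2908)
  (0,1): δ = 129.70°  ·
  (0,2): δ = 35.83°  ✓
  (0,3): δ = 5.69°  ✓
  (0,4): δ = 120.59°  ·
  (1,2): δ = 86.12°  ·
  (1,3): δ = 44.60°  ✓
  (1,4): δ = 70.30°  ✓
  (2,3): δ = 138.48°  ·
  (2,4): δ = 23.58°  ✓
  (3,4): δ = 65.10°  ✓
antipodal pairs: 6

count = 6; pairs: (0,2), (0,3), (1,3), (1,4), (2,4), (3,4)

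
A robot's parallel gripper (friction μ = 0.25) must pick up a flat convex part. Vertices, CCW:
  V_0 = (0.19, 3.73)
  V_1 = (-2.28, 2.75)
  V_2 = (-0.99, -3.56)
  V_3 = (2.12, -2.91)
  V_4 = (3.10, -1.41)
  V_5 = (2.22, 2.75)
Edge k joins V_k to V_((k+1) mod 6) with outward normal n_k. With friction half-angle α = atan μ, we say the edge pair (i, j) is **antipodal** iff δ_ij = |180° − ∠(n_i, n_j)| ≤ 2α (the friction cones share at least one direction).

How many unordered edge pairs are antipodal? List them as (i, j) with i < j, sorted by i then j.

α = atan 0.25 = 14.04°;  2α = 28.07°
n_0 = (-0.3688, +0.9295)
n_1 = (-0.9797, -0.2003)
n_2 = (+0.2046, -0.9788)
n_3 = (+0.8372, -0.5469)
n_4 = (+0.9783, +0.2070)
n_5 = (+0.4347, +0.9006)
  (0,1): δ = 100.09°  ·
  (0,2): δ = 9.84°  ✓
  (0,3): δ = 35.20°  ·
  (0,4): δ = 80.30°  ·
  (0,5): δ = 132.59°  ·
  (1,2): δ = 89.75°  ·
  (1,3): δ = 44.71°  ·
  (1,4): δ = 0.39°  ✓
  (1,5): δ = 52.68°  ·
  (2,3): δ = 134.96°  ·
  (2,4): δ = 89.86°  ·
  (2,5): δ = 37.57°  ·
  (3,4): δ = 134.90°  ·
  (3,5): δ = 82.61°  ·
  (4,5): δ = 127.71°  ·
antipodal pairs: 2

count = 2; pairs: (0,2), (1,4)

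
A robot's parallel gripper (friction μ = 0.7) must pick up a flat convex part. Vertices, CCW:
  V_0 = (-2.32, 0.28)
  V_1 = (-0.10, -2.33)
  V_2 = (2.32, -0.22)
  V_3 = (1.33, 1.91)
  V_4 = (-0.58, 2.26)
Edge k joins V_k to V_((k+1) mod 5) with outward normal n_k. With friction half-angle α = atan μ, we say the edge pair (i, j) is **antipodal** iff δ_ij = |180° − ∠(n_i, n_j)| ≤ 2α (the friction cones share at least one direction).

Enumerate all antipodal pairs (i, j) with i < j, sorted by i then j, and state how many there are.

α = atan 0.7 = 34.99°;  2α = 69.98°
n_0 = (-0.7617, -0.6479)
n_1 = (+0.6572, -0.7537)
n_2 = (+0.9068, +0.4215)
n_3 = (+0.1802, +0.9836)
n_4 = (-0.7512, +0.6601)
  (0,1): δ = 89.30°  ·
  (0,2): δ = 15.46°  ✓
  (0,3): δ = 39.23°  ✓
  (0,4): δ = 98.31°  ·
  (1,2): δ = 106.16°  ·
  (1,3): δ = 51.47°  ✓
  (1,4): δ = 7.61°  ✓
  (2,3): δ = 125.31°  ·
  (2,4): δ = 66.24°  ✓
  (3,4): δ = 120.92°  ·
antipodal pairs: 5

count = 5; pairs: (0,2), (0,3), (1,3), (1,4), (2,4)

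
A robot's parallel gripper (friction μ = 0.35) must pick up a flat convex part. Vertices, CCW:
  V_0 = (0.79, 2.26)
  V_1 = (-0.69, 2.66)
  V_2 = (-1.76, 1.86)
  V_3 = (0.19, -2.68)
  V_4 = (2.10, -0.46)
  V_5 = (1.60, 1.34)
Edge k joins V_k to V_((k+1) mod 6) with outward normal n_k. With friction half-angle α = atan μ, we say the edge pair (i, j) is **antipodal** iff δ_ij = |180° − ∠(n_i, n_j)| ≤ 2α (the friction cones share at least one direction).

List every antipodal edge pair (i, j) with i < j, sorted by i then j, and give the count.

count = 3; pairs: (1,3), (2,4), (2,5)

α = atan 0.35 = 19.29°;  2α = 38.58°
n_0 = (+0.2609, +0.9654)
n_1 = (-0.5988, +0.8009)
n_2 = (-0.9188, -0.3947)
n_3 = (+0.7581, -0.6522)
n_4 = (+0.9635, +0.2676)
n_5 = (+0.7506, +0.6608)
  (0,1): δ = 128.09°  ·
  (0,2): δ = 51.63°  ·
  (0,3): δ = 64.42°  ·
  (0,4): δ = 120.65°  ·
  (0,5): δ = 146.49°  ·
  (1,2): δ = 103.54°  ·
  (1,3): δ = 12.51°  ✓
  (1,4): δ = 68.74°  ·
  (1,5): δ = 94.58°  ·
  (2,3): δ = 63.95°  ·
  (2,4): δ = 7.72°  ✓
  (2,5): δ = 18.12°  ✓
  (3,4): δ = 123.77°  ·
  (3,5): δ = 97.93°  ·
  (4,5): δ = 154.16°  ·
antipodal pairs: 3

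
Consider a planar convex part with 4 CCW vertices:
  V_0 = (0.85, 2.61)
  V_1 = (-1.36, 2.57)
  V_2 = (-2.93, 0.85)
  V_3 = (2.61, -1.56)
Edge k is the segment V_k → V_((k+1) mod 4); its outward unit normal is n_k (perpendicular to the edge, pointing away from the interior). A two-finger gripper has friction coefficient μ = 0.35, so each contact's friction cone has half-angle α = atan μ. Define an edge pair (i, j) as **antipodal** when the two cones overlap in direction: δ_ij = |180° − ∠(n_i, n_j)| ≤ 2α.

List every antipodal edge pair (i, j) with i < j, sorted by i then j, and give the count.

α = atan 0.35 = 19.29°;  2α = 38.58°
n_0 = (-0.0181, +0.9998)
n_1 = (-0.7386, +0.6742)
n_2 = (-0.3989, -0.9170)
n_3 = (+0.9213, +0.3888)
  (0,1): δ = 133.43°  ·
  (0,2): δ = 24.55°  ✓
  (0,3): δ = 111.85°  ·
  (1,2): δ = 71.12°  ·
  (1,3): δ = 65.27°  ·
  (2,3): δ = 43.61°  ·
antipodal pairs: 1

count = 1; pairs: (0,2)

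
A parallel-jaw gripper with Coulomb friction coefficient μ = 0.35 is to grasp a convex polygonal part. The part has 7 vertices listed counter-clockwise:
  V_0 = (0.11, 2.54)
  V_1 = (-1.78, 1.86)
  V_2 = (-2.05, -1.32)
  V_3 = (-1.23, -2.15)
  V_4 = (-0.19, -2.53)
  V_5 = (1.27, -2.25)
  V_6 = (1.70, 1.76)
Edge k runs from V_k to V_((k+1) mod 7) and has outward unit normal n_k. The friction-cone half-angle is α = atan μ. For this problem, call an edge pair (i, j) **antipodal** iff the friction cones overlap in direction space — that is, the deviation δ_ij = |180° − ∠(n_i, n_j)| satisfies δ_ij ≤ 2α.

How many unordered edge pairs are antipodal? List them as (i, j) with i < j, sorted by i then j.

count = 5; pairs: (0,4), (1,5), (2,6), (3,6), (4,6)

α = atan 0.35 = 19.29°;  2α = 38.58°
n_0 = (-0.3385, +0.9410)
n_1 = (-0.9964, +0.0846)
n_2 = (-0.7114, -0.7028)
n_3 = (-0.3432, -0.9393)
n_4 = (+0.1883, -0.9821)
n_5 = (+0.9943, -0.1066)
n_6 = (+0.4404, +0.8978)
  (0,1): δ = 114.64°  ·
  (0,2): δ = 65.14°  ·
  (0,3): δ = 39.86°  ·
  (0,4): δ = 8.93°  ✓
  (0,5): δ = 64.09°  ·
  (0,6): δ = 134.08°  ·
  (1,2): δ = 130.49°  ·
  (1,3): δ = 105.22°  ·
  (1,4): δ = 74.29°  ·
  (1,5): δ = 1.27°  ✓
  (1,6): δ = 68.72°  ·
  (2,3): δ = 154.72°  ·
  (2,4): δ = 123.80°  ·
  (2,5): δ = 50.77°  ·
  (2,6): δ = 19.22°  ✓
  (3,4): δ = 149.07°  ·
  (3,5): δ = 76.05°  ·
  (3,6): δ = 6.06°  ✓
  (4,5): δ = 106.98°  ·
  (4,6): δ = 36.99°  ✓
  (5,6): δ = 110.01°  ·
antipodal pairs: 5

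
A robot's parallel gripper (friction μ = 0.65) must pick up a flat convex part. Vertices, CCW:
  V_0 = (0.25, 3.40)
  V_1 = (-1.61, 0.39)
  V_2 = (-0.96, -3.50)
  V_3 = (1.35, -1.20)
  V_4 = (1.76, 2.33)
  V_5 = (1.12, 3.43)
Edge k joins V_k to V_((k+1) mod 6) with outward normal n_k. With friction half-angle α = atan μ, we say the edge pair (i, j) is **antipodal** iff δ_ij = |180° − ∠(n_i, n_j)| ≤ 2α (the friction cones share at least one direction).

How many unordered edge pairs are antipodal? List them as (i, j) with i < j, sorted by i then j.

α = atan 0.65 = 33.02°;  2α = 66.05°
n_0 = (-0.8507, +0.5257)
n_1 = (-0.9863, -0.1648)
n_2 = (+0.7056, -0.7086)
n_3 = (+0.9933, -0.1154)
n_4 = (+0.8643, +0.5029)
n_5 = (-0.0345, +0.9994)
  (0,1): δ = 138.80°  ·
  (0,2): δ = 13.41°  ✓
  (0,3): δ = 25.09°  ✓
  (0,4): δ = 61.91°  ✓
  (0,5): δ = 123.69°  ·
  (1,2): δ = 54.61°  ✓
  (1,3): δ = 16.11°  ✓
  (1,4): δ = 20.71°  ✓
  (1,5): δ = 82.49°  ·
  (2,3): δ = 141.50°  ·
  (2,4): δ = 104.68°  ·
  (2,5): δ = 42.90°  ✓
  (3,4): δ = 143.18°  ·
  (3,5): δ = 81.40°  ·
  (4,5): δ = 118.22°  ·
antipodal pairs: 7

count = 7; pairs: (0,2), (0,3), (0,4), (1,2), (1,3), (1,4), (2,5)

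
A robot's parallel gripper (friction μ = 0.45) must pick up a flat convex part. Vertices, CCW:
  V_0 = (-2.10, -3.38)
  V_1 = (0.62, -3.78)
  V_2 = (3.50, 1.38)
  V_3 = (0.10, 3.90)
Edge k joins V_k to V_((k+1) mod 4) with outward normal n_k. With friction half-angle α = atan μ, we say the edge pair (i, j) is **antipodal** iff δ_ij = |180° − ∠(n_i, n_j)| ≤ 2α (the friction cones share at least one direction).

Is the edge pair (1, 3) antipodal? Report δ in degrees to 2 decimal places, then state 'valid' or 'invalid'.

α = atan 0.45 = 24.23°;  2α = 48.46°
edge 1: e_1 = (+2.88, +5.16);  n_1 = (+0.8732, -0.4874)
edge 3: e_3 = (-2.20, -7.28);  n_3 = (-0.9572, +0.2893)
∠(n_1, n_3) = 167.65°
δ = |180° − 167.65°| = 12.35°
12.35° ≤ 2α = 48.46°  →  valid

δ = 12.35°, valid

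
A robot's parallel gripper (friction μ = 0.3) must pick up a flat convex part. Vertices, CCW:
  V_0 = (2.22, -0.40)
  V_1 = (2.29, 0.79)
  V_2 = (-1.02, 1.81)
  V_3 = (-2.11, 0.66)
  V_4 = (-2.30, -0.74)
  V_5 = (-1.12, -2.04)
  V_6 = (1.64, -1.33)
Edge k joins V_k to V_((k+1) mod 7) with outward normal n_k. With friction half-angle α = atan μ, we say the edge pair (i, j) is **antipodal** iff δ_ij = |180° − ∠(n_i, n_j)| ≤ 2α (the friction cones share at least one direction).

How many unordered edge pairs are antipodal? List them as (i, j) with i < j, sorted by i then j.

α = atan 0.3 = 16.70°;  2α = 33.40°
n_0 = (+0.9983, -0.0587)
n_1 = (+0.2945, +0.9557)
n_2 = (-0.7258, +0.6879)
n_3 = (-0.9909, +0.1345)
n_4 = (-0.7405, -0.6721)
n_5 = (+0.2491, -0.9685)
n_6 = (+0.8485, -0.5292)
  (0,1): δ = 103.76°  ·
  (0,2): δ = 40.10°  ·
  (0,3): δ = 4.36°  ✓
  (0,4): δ = 45.60°  ·
  (0,5): δ = 107.79°  ·
  (0,6): δ = 151.42°  ·
  (1,2): δ = 116.34°  ·
  (1,3): δ = 80.60°  ·
  (1,4): δ = 30.64°  ✓
  (1,5): δ = 31.55°  ✓
  (1,6): δ = 75.18°  ·
  (2,3): δ = 144.26°  ·
  (2,4): δ = 94.30°  ·
  (2,5): δ = 32.11°  ✓
  (2,6): δ = 11.52°  ✓
  (3,4): δ = 130.04°  ·
  (3,5): δ = 67.85°  ·
  (3,6): δ = 24.22°  ✓
  (4,5): δ = 117.80°  ·
  (4,6): δ = 74.18°  ·
  (5,6): δ = 136.38°  ·
antipodal pairs: 6

count = 6; pairs: (0,3), (1,4), (1,5), (2,5), (2,6), (3,6)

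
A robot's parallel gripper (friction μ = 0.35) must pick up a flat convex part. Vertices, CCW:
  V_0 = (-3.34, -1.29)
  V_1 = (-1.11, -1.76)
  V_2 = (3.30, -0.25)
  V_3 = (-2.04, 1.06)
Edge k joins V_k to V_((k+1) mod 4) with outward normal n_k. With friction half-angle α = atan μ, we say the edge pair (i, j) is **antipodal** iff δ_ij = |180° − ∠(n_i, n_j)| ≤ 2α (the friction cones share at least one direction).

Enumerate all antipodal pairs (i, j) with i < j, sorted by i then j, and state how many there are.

α = atan 0.35 = 19.29°;  2α = 38.58°
n_0 = (-0.2062, -0.9785)
n_1 = (+0.3239, -0.9461)
n_2 = (+0.2383, +0.9712)
n_3 = (-0.8750, +0.4841)
  (0,1): δ = 149.20°  ·
  (0,2): δ = 1.88°  ✓
  (0,3): δ = 72.95°  ·
  (1,2): δ = 32.68°  ✓
  (1,3): δ = 42.15°  ·
  (2,3): δ = 105.17°  ·
antipodal pairs: 2

count = 2; pairs: (0,2), (1,2)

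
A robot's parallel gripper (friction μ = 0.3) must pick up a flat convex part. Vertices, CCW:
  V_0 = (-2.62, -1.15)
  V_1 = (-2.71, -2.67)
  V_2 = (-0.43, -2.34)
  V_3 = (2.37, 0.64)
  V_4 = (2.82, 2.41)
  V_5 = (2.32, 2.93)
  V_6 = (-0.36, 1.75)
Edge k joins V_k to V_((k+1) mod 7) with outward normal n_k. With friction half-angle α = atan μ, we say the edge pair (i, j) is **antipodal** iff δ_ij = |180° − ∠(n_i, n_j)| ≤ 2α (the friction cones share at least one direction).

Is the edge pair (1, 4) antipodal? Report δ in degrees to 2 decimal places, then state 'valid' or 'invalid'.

α = atan 0.3 = 16.70°;  2α = 33.40°
edge 1: e_1 = (+2.28, +0.33);  n_1 = (+0.1432, -0.9897)
edge 4: e_4 = (-0.50, +0.52);  n_4 = (+0.7208, +0.6931)
∠(n_1, n_4) = 125.64°
δ = |180° − 125.64°| = 54.36°
54.36° > 2α = 33.40°  →  invalid

δ = 54.36°, invalid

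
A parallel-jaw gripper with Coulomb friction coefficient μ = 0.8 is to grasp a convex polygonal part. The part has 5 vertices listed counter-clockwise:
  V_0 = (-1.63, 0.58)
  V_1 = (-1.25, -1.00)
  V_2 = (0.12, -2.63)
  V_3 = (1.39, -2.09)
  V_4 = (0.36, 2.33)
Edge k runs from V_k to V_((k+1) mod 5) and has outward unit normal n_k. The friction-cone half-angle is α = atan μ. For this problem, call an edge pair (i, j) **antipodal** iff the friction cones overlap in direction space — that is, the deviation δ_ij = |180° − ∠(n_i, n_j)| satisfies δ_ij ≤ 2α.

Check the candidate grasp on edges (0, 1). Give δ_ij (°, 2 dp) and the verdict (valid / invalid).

δ = 153.48°, invalid

α = atan 0.8 = 38.66°;  2α = 77.32°
edge 0: e_0 = (+0.38, -1.58);  n_0 = (-0.9723, -0.2338)
edge 1: e_1 = (+1.37, -1.63);  n_1 = (-0.7655, -0.6434)
∠(n_0, n_1) = 26.52°
δ = |180° − 26.52°| = 153.48°
153.48° > 2α = 77.32°  →  invalid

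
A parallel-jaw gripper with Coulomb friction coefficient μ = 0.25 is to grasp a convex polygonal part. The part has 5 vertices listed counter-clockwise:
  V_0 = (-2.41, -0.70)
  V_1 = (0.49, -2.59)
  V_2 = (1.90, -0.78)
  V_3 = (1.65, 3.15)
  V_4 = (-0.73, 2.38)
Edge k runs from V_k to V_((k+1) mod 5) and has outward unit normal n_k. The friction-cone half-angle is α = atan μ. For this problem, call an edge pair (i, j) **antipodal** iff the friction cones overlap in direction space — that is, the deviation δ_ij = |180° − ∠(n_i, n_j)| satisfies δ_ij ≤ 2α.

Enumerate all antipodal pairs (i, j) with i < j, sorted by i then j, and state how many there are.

α = atan 0.25 = 14.04°;  2α = 28.07°
n_0 = (-0.5460, -0.8378)
n_1 = (+0.7889, -0.6145)
n_2 = (+0.9980, +0.0635)
n_3 = (-0.3078, +0.9514)
n_4 = (-0.8779, +0.4789)
  (0,1): δ = 94.83°  ·
  (0,2): δ = 53.27°  ·
  (0,3): δ = 51.02°  ·
  (0,4): δ = 94.48°  ·
  (1,2): δ = 138.44°  ·
  (1,3): δ = 34.15°  ·
  (1,4): δ = 9.31°  ✓
  (2,3): δ = 75.71°  ·
  (2,4): δ = 32.25°  ·
  (3,4): δ = 136.54°  ·
antipodal pairs: 1

count = 1; pairs: (1,4)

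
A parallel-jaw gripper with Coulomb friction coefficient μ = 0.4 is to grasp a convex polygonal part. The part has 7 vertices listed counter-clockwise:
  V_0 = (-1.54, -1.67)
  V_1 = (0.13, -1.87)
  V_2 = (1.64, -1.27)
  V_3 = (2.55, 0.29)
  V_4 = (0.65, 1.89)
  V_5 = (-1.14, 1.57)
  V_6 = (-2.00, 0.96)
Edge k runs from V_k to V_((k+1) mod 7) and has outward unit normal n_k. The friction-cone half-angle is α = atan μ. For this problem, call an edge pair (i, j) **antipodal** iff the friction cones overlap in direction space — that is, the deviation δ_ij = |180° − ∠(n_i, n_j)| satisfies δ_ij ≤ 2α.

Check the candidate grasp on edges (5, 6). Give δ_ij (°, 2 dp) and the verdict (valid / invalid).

α = atan 0.4 = 21.80°;  2α = 43.60°
edge 5: e_5 = (-0.86, -0.61);  n_5 = (-0.5785, +0.8157)
edge 6: e_6 = (+0.46, -2.63);  n_6 = (-0.9850, -0.1723)
∠(n_5, n_6) = 64.57°
δ = |180° − 64.57°| = 115.43°
115.43° > 2α = 43.60°  →  invalid

δ = 115.43°, invalid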